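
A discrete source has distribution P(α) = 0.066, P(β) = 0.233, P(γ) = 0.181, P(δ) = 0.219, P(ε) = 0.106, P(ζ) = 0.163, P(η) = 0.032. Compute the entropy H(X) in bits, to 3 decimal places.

2.603 bits

H = −Σ pᵢ log₂ pᵢ.
−0.066·log₂(0.066) = 0.2588
−0.233·log₂(0.233) = 0.4897
−0.181·log₂(0.181) = 0.4463
−0.219·log₂(0.219) = 0.4798
−0.106·log₂(0.106) = 0.3432
−0.163·log₂(0.163) = 0.4266
−0.032·log₂(0.032) = 0.1589
Sum ≈ 2.6033 → 2.603 bits.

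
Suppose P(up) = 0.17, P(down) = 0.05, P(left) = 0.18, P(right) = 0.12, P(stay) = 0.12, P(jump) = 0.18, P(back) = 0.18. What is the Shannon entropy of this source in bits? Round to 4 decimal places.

2.7207 bits

H = −Σ pᵢ log₂ pᵢ.
−0.17·log₂(0.17) = 0.4346
−0.05·log₂(0.05) = 0.2161
−0.18·log₂(0.18) = 0.4453
−0.12·log₂(0.12) = 0.3671
−0.12·log₂(0.12) = 0.3671
−0.18·log₂(0.18) = 0.4453
−0.18·log₂(0.18) = 0.4453
Sum ≈ 2.7207 → 2.7207 bits.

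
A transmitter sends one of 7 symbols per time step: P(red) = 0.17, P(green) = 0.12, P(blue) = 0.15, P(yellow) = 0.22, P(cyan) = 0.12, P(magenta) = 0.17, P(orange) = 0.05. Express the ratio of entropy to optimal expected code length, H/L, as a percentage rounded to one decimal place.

97.5%

Entropy H = −Σ p log₂ p ≈ 2.7105 bits.
Huffman merges: 1/20+3/25→17/100; 3/25+3/20→27/100; 17/100+17/100→17/50; 17/100+11/50→39/100; 27/100+17/50→61/100; 39/100+61/100→1. L = 139/50 ≈ 2.7800.
Efficiency = H/L = 2.7105/2.7800 = 97.5%.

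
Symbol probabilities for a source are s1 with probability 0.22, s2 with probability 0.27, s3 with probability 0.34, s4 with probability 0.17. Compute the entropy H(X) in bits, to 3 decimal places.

H = −Σ pᵢ log₂ pᵢ.
−0.22·log₂(0.22) = 0.4806
−0.27·log₂(0.27) = 0.5100
−0.34·log₂(0.34) = 0.5292
−0.17·log₂(0.17) = 0.4346
Sum ≈ 1.9544 → 1.954 bits.

1.954 bits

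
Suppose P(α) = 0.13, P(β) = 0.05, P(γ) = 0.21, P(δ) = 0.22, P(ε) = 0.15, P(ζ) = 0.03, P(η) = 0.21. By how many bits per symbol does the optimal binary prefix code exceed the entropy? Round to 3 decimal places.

Entropy H = −Σ p log₂ p ≈ 2.5873 bits.
Huffman merges: 3/100+1/20→2/25; 2/25+13/100→21/100; 3/20+21/100→9/25; 21/100+21/100→21/50; 11/50+9/25→29/50; 21/50+29/50→1. L = 53/20 ≈ 2.6500.
L − H = 2.6500 − 2.5873 = 0.063 bits.

0.063 bits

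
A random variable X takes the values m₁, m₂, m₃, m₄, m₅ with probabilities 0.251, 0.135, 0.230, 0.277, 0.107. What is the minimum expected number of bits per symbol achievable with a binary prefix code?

Repeatedly combine the two least-probable nodes; the expected code length is the sum of the merged weights.
merge 107/1000 + 27/200 → 121/500
merge 23/100 + 121/500 → 59/125
merge 251/1000 + 277/1000 → 66/125
merge 59/125 + 66/125 → 1
L = 121/500 + 59/125 + 66/125 + 1 = 1121/500 = 2.242 bits/symbol.

2.242 bits/symbol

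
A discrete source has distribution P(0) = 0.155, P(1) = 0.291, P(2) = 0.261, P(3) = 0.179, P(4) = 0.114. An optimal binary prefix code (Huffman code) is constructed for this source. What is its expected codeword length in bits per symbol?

2.269 bits/symbol

Repeatedly combine the two least-probable nodes; the expected code length is the sum of the merged weights.
merge 57/500 + 31/200 → 269/1000
merge 179/1000 + 261/1000 → 11/25
merge 269/1000 + 291/1000 → 14/25
merge 11/25 + 14/25 → 1
L = 269/1000 + 11/25 + 14/25 + 1 = 2269/1000 = 2.269 bits/symbol.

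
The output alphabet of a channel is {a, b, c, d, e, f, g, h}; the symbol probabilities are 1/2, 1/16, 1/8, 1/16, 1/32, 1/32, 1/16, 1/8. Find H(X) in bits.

2.3125 bits

Each probability is a power of 1/2, so log₂(1/p) is an integer.
H = Σ p·log₂(1/p) = 1/2·1 + 1/16·4 + 1/8·3 + 1/16·4 + 1/32·5 + 1/32·5 + 1/16·4 + 1/8·3 = 2.3125 bits.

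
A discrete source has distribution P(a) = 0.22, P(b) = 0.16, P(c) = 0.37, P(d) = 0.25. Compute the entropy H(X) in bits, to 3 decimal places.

1.934 bits

H = −Σ pᵢ log₂ pᵢ.
−0.22·log₂(0.22) = 0.4806
−0.16·log₂(0.16) = 0.4230
−0.37·log₂(0.37) = 0.5307
−0.25·log₂(0.25) = 0.5000
Sum ≈ 1.9343 → 1.934 bits.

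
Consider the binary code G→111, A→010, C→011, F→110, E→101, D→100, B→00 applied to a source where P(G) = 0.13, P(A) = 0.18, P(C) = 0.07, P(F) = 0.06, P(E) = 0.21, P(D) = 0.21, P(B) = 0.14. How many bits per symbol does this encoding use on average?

L̄ = Σ pᵢ·ℓᵢ = 0.13·3 + 0.18·3 + 0.07·3 + 0.06·3 + 0.21·3 + 0.21·3 + 0.14·2 = 2.86 bits/symbol.

2.86 bits/symbol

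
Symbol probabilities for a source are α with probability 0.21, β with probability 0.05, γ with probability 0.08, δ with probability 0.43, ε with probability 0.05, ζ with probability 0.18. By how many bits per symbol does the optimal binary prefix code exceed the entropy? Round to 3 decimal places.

Entropy H = −Σ p log₂ p ≈ 2.1654 bits.
Huffman merges: 1/20+1/20→1/10; 2/25+1/10→9/50; 9/50+9/50→9/25; 21/100+9/25→57/100; 43/100+57/100→1. L = 221/100 ≈ 2.2100.
L − H = 2.2100 − 2.1654 = 0.045 bits.

0.045 bits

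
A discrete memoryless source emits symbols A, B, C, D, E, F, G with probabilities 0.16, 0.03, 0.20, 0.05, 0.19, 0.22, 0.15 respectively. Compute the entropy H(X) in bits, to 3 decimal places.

2.602 bits

H = −Σ pᵢ log₂ pᵢ.
−0.16·log₂(0.16) = 0.4230
−0.03·log₂(0.03) = 0.1518
−0.20·log₂(0.20) = 0.4644
−0.05·log₂(0.05) = 0.2161
−0.19·log₂(0.19) = 0.4552
−0.22·log₂(0.22) = 0.4806
−0.15·log₂(0.15) = 0.4105
Sum ≈ 2.6016 → 2.602 bits.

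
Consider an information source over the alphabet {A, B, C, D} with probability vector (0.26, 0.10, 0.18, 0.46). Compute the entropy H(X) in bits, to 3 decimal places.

1.798 bits

H = −Σ pᵢ log₂ pᵢ.
−0.26·log₂(0.26) = 0.5053
−0.10·log₂(0.10) = 0.3322
−0.18·log₂(0.18) = 0.4453
−0.46·log₂(0.46) = 0.5153
Sum ≈ 1.7981 → 1.798 bits.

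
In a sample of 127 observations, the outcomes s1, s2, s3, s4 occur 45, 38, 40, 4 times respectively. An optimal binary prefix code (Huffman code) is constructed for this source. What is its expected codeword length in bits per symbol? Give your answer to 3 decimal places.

1.976 bits/symbol

Probabilities are the counts divided by 127.
Repeatedly combine the two least-probable nodes; the expected code length is the sum of the merged weights.
merge 4/127 + 38/127 → 42/127
merge 40/127 + 42/127 → 82/127
merge 45/127 + 82/127 → 1
L = 42/127 + 82/127 + 1 = 251/127 ≈ 1.976 bits/symbol.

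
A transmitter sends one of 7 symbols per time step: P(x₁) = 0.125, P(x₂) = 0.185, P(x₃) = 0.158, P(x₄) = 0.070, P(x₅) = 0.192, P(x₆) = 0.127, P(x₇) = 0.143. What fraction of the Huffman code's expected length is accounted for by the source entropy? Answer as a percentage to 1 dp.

98.0%

Entropy H = −Σ p log₂ p ≈ 2.7510 bits.
Huffman merges: 7/100+1/8→39/200; 127/1000+143/1000→27/100; 79/500+37/200→343/1000; 24/125+39/200→387/1000; 27/100+343/1000→613/1000; 387/1000+613/1000→1. L = 351/125 ≈ 2.8080.
Efficiency = H/L = 2.7510/2.8080 = 98.0%.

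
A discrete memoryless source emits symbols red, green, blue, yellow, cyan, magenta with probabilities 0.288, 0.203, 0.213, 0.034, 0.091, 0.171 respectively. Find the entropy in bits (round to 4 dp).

2.3757 bits

H = −Σ pᵢ log₂ pᵢ.
−0.288·log₂(0.288) = 0.5172
−0.203·log₂(0.203) = 0.4670
−0.213·log₂(0.213) = 0.4752
−0.034·log₂(0.034) = 0.1659
−0.091·log₂(0.091) = 0.3147
−0.171·log₂(0.171) = 0.4357
Sum ≈ 2.3757 → 2.3757 bits.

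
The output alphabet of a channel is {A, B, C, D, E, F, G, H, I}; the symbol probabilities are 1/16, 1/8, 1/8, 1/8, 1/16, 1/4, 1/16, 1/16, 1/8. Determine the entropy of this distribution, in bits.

Each probability is a power of 1/2, so log₂(1/p) is an integer.
H = Σ p·log₂(1/p) = 1/16·4 + 1/8·3 + 1/8·3 + 1/8·3 + 1/16·4 + 1/4·2 + 1/16·4 + 1/16·4 + 1/8·3 = 3 bits.

3 bits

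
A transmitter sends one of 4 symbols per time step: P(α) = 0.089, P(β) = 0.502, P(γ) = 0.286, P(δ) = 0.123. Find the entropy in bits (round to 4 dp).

1.6981 bits

H = −Σ pᵢ log₂ pᵢ.
−0.089·log₂(0.089) = 0.3106
−0.502·log₂(0.502) = 0.4991
−0.286·log₂(0.286) = 0.5165
−0.123·log₂(0.123) = 0.3719
Sum ≈ 1.6981 → 1.6981 bits.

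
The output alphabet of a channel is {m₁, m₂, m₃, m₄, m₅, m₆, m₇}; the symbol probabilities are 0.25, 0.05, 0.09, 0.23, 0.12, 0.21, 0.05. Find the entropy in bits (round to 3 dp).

H = −Σ pᵢ log₂ pᵢ.
−0.25·log₂(0.25) = 0.5000
−0.05·log₂(0.05) = 0.2161
−0.09·log₂(0.09) = 0.3127
−0.23·log₂(0.23) = 0.4877
−0.12·log₂(0.12) = 0.3671
−0.21·log₂(0.21) = 0.4728
−0.05·log₂(0.05) = 0.2161
Sum ≈ 2.5724 → 2.572 bits.

2.572 bits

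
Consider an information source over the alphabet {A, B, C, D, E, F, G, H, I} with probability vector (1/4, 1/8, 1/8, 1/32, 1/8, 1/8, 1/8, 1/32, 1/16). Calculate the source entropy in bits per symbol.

2.9375 bits

Each probability is a power of 1/2, so log₂(1/p) is an integer.
H = Σ p·log₂(1/p) = 1/4·2 + 1/8·3 + 1/8·3 + 1/32·5 + 1/8·3 + 1/8·3 + 1/8·3 + 1/32·5 + 1/16·4 = 2.9375 bits.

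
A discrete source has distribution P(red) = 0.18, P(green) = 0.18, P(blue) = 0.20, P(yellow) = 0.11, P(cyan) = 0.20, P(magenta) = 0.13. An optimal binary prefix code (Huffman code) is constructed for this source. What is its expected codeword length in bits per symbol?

Repeatedly combine the two least-probable nodes; the expected code length is the sum of the merged weights.
merge 11/100 + 13/100 → 6/25
merge 9/50 + 9/50 → 9/25
merge 1/5 + 1/5 → 2/5
merge 6/25 + 9/25 → 3/5
merge 2/5 + 3/5 → 1
L = 6/25 + 9/25 + 2/5 + 3/5 + 1 = 13/5 = 2.6 bits/symbol.

2.6 bits/symbol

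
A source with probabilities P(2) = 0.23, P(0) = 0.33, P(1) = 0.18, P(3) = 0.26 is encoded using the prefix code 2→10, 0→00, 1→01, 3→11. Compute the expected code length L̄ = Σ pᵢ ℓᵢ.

L̄ = Σ pᵢ·ℓᵢ = 0.23·2 + 0.33·2 + 0.18·2 + 0.26·2 = 2 bits/symbol.

2 bits/symbol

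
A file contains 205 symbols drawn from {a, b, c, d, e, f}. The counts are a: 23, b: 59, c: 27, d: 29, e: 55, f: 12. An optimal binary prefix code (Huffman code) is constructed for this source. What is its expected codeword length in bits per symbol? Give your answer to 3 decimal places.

Probabilities are the counts divided by 205.
Repeatedly combine the two least-probable nodes; the expected code length is the sum of the merged weights.
merge 12/205 + 23/205 → 7/41
merge 27/205 + 29/205 → 56/205
merge 7/41 + 11/41 → 18/41
merge 56/205 + 59/205 → 23/41
merge 18/41 + 23/41 → 1
L = 7/41 + 56/205 + 18/41 + 23/41 + 1 = 501/205 ≈ 2.444 bits/symbol.

2.444 bits/symbol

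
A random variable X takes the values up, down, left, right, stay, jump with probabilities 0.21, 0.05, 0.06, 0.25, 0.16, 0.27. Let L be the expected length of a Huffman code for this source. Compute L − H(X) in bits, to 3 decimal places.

Entropy H = −Σ p log₂ p ≈ 2.3655 bits.
Huffman merges: 1/20+3/50→11/100; 11/100+4/25→27/100; 21/100+1/4→23/50; 27/100+27/100→27/50; 23/50+27/50→1. L = 119/50 ≈ 2.3800.
L − H = 2.3800 − 2.3655 = 0.015 bits.

0.015 bits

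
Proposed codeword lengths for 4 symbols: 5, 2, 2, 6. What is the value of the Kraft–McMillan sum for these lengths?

With common denominator 2^6 = 64: Σ 2^(−ℓᵢ) = 2/64 + 16/64 + 16/64 + 1/64 = 35/64 = 0.546875.

0.546875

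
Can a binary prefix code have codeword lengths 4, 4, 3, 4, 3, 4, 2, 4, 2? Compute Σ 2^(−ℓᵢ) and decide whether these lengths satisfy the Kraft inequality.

1.0625; no

With common denominator 2^4 = 16: Σ 2^(−ℓᵢ) = 1/16 + 1/16 + 2/16 + 1/16 + 2/16 + 1/16 + 4/16 + 1/16 + 4/16 = 17/16 = 1.0625.
Kraft's inequality requires Σ ≤ 1; here Σ = 1.0625 > 1, so no such prefix code exists.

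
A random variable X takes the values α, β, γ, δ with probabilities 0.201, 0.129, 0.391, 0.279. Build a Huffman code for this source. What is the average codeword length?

1.939 bits/symbol

Repeatedly combine the two least-probable nodes; the expected code length is the sum of the merged weights.
merge 129/1000 + 201/1000 → 33/100
merge 279/1000 + 33/100 → 609/1000
merge 391/1000 + 609/1000 → 1
L = 33/100 + 609/1000 + 1 = 1939/1000 = 1.939 bits/symbol.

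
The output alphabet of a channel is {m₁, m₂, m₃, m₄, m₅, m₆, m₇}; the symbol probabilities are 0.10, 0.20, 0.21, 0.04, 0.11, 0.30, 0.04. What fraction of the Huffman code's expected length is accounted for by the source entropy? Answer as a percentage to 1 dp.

Entropy H = −Σ p log₂ p ≈ 2.5123 bits.
Huffman merges: 1/25+1/25→2/25; 2/25+1/10→9/50; 11/100+9/50→29/100; 1/5+21/100→41/100; 29/100+3/10→59/100; 41/100+59/100→1. L = 51/20 ≈ 2.5500.
Efficiency = H/L = 2.5123/2.5500 = 98.5%.

98.5%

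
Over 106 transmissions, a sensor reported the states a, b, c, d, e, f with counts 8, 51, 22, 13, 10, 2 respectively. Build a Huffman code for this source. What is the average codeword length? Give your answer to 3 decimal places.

2.113 bits/symbol

Probabilities are the counts divided by 106.
Repeatedly combine the two least-probable nodes; the expected code length is the sum of the merged weights.
merge 1/53 + 4/53 → 5/53
merge 5/53 + 5/53 → 10/53
merge 13/106 + 10/53 → 33/106
merge 11/53 + 33/106 → 55/106
merge 51/106 + 55/106 → 1
L = 5/53 + 10/53 + 33/106 + 55/106 + 1 = 112/53 ≈ 2.113 bits/symbol.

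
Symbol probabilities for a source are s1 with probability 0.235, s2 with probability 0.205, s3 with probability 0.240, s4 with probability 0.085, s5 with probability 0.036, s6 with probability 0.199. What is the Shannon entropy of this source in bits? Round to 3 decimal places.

2.392 bits

H = −Σ pᵢ log₂ pᵢ.
−0.235·log₂(0.235) = 0.4910
−0.205·log₂(0.205) = 0.4687
−0.240·log₂(0.240) = 0.4941
−0.085·log₂(0.085) = 0.3023
−0.036·log₂(0.036) = 0.1727
−0.199·log₂(0.199) = 0.4635
Sum ≈ 2.3923 → 2.392 bits.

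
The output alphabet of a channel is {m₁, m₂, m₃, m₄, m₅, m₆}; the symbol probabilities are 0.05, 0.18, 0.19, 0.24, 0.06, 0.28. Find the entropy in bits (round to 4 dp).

2.3685 bits

H = −Σ pᵢ log₂ pᵢ.
−0.05·log₂(0.05) = 0.2161
−0.18·log₂(0.18) = 0.4453
−0.19·log₂(0.19) = 0.4552
−0.24·log₂(0.24) = 0.4941
−0.06·log₂(0.06) = 0.2435
−0.28·log₂(0.28) = 0.5142
Sum ≈ 2.3685 → 2.3685 bits.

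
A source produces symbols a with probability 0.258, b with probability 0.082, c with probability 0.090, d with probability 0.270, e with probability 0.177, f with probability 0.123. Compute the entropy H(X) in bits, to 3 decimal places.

2.437 bits

H = −Σ pᵢ log₂ pᵢ.
−0.258·log₂(0.258) = 0.5043
−0.082·log₂(0.082) = 0.2959
−0.090·log₂(0.090) = 0.3127
−0.270·log₂(0.270) = 0.5100
−0.177·log₂(0.177) = 0.4422
−0.123·log₂(0.123) = 0.3719
Sum ≈ 2.4369 → 2.437 bits.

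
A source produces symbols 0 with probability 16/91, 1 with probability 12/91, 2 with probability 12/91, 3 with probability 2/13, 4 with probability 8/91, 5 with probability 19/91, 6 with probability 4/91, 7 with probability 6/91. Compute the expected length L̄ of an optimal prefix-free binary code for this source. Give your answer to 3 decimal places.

Repeatedly combine the two least-probable nodes; the expected code length is the sum of the merged weights.
merge 4/91 + 6/91 → 10/91
merge 8/91 + 10/91 → 18/91
merge 12/91 + 12/91 → 24/91
merge 2/13 + 16/91 → 30/91
merge 18/91 + 19/91 → 37/91
merge 24/91 + 30/91 → 54/91
merge 37/91 + 54/91 → 1
L = 10/91 + 18/91 + 24/91 + 30/91 + 37/91 + 54/91 + 1 = 264/91 ≈ 2.901 bits/symbol.

2.901 bits/symbol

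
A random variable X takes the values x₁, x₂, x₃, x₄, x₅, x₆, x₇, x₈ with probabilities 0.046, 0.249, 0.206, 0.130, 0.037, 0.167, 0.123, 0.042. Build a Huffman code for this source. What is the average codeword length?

Repeatedly combine the two least-probable nodes; the expected code length is the sum of the merged weights.
merge 37/1000 + 21/500 → 79/1000
merge 23/500 + 79/1000 → 1/8
merge 123/1000 + 1/8 → 31/125
merge 13/100 + 167/1000 → 297/1000
merge 103/500 + 31/125 → 227/500
merge 249/1000 + 297/1000 → 273/500
merge 227/500 + 273/500 → 1
L = 79/1000 + 1/8 + 31/125 + 297/1000 + 227/500 + 273/500 + 1 = 2749/1000 = 2.749 bits/symbol.

2.749 bits/symbol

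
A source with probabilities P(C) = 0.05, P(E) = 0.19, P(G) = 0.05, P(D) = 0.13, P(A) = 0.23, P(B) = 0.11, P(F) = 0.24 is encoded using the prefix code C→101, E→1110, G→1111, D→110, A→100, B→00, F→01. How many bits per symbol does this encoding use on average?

2.89 bits/symbol

L̄ = Σ pᵢ·ℓᵢ = 0.05·3 + 0.19·4 + 0.05·4 + 0.13·3 + 0.23·3 + 0.11·2 + 0.24·2 = 2.89 bits/symbol.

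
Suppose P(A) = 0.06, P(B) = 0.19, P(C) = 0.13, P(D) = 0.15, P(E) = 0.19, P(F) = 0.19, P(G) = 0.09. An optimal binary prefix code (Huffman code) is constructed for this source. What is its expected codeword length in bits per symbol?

2.77 bits/symbol

Repeatedly combine the two least-probable nodes; the expected code length is the sum of the merged weights.
merge 3/50 + 9/100 → 3/20
merge 13/100 + 3/20 → 7/25
merge 3/20 + 19/100 → 17/50
merge 19/100 + 19/100 → 19/50
merge 7/25 + 17/50 → 31/50
merge 19/50 + 31/50 → 1
L = 3/20 + 7/25 + 17/50 + 19/50 + 31/50 + 1 = 277/100 = 2.77 bits/symbol.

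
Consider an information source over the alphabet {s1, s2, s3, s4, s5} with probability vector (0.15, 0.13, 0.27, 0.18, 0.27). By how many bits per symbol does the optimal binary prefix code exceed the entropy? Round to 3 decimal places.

0.021 bits

Entropy H = −Σ p log₂ p ≈ 2.2585 bits.
Huffman merges: 13/100+3/20→7/25; 9/50+27/100→9/20; 27/100+7/25→11/20; 9/20+11/20→1. L = 57/25 ≈ 2.2800.
L − H = 2.2800 − 2.2585 = 0.021 bits.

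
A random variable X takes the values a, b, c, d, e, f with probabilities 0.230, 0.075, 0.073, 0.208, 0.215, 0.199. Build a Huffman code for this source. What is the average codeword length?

2.495 bits/symbol

Repeatedly combine the two least-probable nodes; the expected code length is the sum of the merged weights.
merge 73/1000 + 3/40 → 37/250
merge 37/250 + 199/1000 → 347/1000
merge 26/125 + 43/200 → 423/1000
merge 23/100 + 347/1000 → 577/1000
merge 423/1000 + 577/1000 → 1
L = 37/250 + 347/1000 + 423/1000 + 577/1000 + 1 = 499/200 = 2.495 bits/symbol.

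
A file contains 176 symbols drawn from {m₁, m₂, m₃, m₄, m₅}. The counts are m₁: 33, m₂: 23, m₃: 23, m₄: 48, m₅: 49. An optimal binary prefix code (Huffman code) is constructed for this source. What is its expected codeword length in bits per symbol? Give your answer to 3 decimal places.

2.261 bits/symbol

Probabilities are the counts divided by 176.
Repeatedly combine the two least-probable nodes; the expected code length is the sum of the merged weights.
merge 23/176 + 23/176 → 23/88
merge 3/16 + 23/88 → 79/176
merge 3/11 + 49/176 → 97/176
merge 79/176 + 97/176 → 1
L = 23/88 + 79/176 + 97/176 + 1 = 199/88 ≈ 2.261 bits/symbol.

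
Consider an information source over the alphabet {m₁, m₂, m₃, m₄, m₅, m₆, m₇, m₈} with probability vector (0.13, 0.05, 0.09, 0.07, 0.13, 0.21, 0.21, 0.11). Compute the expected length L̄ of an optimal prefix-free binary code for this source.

2.9 bits/symbol

Repeatedly combine the two least-probable nodes; the expected code length is the sum of the merged weights.
merge 1/20 + 7/100 → 3/25
merge 9/100 + 11/100 → 1/5
merge 3/25 + 13/100 → 1/4
merge 13/100 + 1/5 → 33/100
merge 21/100 + 21/100 → 21/50
merge 1/4 + 33/100 → 29/50
merge 21/50 + 29/50 → 1
L = 3/25 + 1/5 + 1/4 + 33/100 + 21/50 + 29/50 + 1 = 29/10 = 2.9 bits/symbol.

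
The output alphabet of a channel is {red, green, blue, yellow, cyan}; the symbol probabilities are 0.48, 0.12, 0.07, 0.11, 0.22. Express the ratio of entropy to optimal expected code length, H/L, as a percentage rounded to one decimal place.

98.7%

Entropy H = −Σ p log₂ p ≈ 1.9748 bits.
Huffman merges: 7/100+11/100→9/50; 3/25+9/50→3/10; 11/50+3/10→13/25; 12/25+13/25→1. L = 2 ≈ 2.0000.
Efficiency = H/L = 1.9748/2.0000 = 98.7%.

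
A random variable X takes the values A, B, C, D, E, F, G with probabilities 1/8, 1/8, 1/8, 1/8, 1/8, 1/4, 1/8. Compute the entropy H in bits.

Each probability is a power of 1/2, so log₂(1/p) is an integer.
H = Σ p·log₂(1/p) = 1/8·3 + 1/8·3 + 1/8·3 + 1/8·3 + 1/8·3 + 1/4·2 + 1/8·3 = 2.75 bits.

2.75 bits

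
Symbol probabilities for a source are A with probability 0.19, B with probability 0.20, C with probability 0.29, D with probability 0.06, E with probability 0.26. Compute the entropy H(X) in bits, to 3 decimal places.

2.186 bits

H = −Σ pᵢ log₂ pᵢ.
−0.19·log₂(0.19) = 0.4552
−0.20·log₂(0.20) = 0.4644
−0.29·log₂(0.29) = 0.5179
−0.06·log₂(0.06) = 0.2435
−0.26·log₂(0.26) = 0.5053
Sum ≈ 2.1863 → 2.186 bits.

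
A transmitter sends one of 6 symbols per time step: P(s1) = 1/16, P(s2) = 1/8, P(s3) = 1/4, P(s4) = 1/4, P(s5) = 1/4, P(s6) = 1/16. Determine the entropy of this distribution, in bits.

Each probability is a power of 1/2, so log₂(1/p) is an integer.
H = Σ p·log₂(1/p) = 1/16·4 + 1/8·3 + 1/4·2 + 1/4·2 + 1/4·2 + 1/16·4 = 2.375 bits.

2.375 bits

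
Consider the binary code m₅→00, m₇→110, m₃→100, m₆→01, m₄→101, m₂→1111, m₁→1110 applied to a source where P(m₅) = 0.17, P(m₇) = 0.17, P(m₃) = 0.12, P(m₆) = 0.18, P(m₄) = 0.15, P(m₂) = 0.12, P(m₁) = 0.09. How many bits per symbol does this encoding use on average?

2.86 bits/symbol

L̄ = Σ pᵢ·ℓᵢ = 0.17·2 + 0.17·3 + 0.12·3 + 0.18·2 + 0.15·3 + 0.12·4 + 0.09·4 = 2.86 bits/symbol.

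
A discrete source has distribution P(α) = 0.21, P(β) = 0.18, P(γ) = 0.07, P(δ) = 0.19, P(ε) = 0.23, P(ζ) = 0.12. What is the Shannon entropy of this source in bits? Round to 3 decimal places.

H = −Σ pᵢ log₂ pᵢ.
−0.21·log₂(0.21) = 0.4728
−0.18·log₂(0.18) = 0.4453
−0.07·log₂(0.07) = 0.2686
−0.19·log₂(0.19) = 0.4552
−0.23·log₂(0.23) = 0.4877
−0.12·log₂(0.12) = 0.3671
Sum ≈ 2.4966 → 2.497 bits.

2.497 bits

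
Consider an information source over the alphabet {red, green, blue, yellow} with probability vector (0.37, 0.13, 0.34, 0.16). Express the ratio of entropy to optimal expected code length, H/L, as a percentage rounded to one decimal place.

97.2%

Entropy H = −Σ p log₂ p ≈ 1.8656 bits.
Huffman merges: 13/100+4/25→29/100; 29/100+17/50→63/100; 37/100+63/100→1. L = 48/25 ≈ 1.9200.
Efficiency = H/L = 1.8656/1.9200 = 97.2%.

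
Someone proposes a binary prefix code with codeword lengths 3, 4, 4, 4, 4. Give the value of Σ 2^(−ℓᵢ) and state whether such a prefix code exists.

With common denominator 2^4 = 16: Σ 2^(−ℓᵢ) = 2/16 + 1/16 + 1/16 + 1/16 + 1/16 = 6/16 = 0.375.
Kraft's inequality requires Σ ≤ 1; here Σ = 0.375 ≤ 1, so such a prefix code exists.

0.375; yes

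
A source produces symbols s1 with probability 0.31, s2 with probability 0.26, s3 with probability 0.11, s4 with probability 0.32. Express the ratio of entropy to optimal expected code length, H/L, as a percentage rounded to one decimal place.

95.3%

Entropy H = −Σ p log₂ p ≈ 1.9054 bits.
Huffman merges: 11/100+13/50→37/100; 31/100+8/25→63/100; 37/100+63/100→1. L = 2 ≈ 2.0000.
Efficiency = H/L = 1.9054/2.0000 = 95.3%.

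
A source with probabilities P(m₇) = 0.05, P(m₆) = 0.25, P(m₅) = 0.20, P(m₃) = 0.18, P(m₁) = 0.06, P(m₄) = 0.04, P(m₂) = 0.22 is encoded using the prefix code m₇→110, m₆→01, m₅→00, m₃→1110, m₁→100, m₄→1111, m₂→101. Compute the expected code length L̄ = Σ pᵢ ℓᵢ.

2.77 bits/symbol

L̄ = Σ pᵢ·ℓᵢ = 0.05·3 + 0.25·2 + 0.20·2 + 0.18·4 + 0.06·3 + 0.04·4 + 0.22·3 = 2.77 bits/symbol.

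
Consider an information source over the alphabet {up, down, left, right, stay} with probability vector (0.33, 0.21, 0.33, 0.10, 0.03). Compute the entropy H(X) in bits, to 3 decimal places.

H = −Σ pᵢ log₂ pᵢ.
−0.33·log₂(0.33) = 0.5278
−0.21·log₂(0.21) = 0.4728
−0.33·log₂(0.33) = 0.5278
−0.10·log₂(0.10) = 0.3322
−0.03·log₂(0.03) = 0.1518
Sum ≈ 2.0124 → 2.012 bits.

2.012 bits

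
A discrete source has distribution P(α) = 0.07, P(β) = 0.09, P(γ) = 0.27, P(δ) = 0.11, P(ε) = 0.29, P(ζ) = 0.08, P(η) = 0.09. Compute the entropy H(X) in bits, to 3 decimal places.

H = −Σ pᵢ log₂ pᵢ.
−0.07·log₂(0.07) = 0.2686
−0.09·log₂(0.09) = 0.3127
−0.27·log₂(0.27) = 0.5100
−0.11·log₂(0.11) = 0.3503
−0.29·log₂(0.29) = 0.5179
−0.08·log₂(0.08) = 0.2915
−0.09·log₂(0.09) = 0.3127
Sum ≈ 2.5636 → 2.564 bits.

2.564 bits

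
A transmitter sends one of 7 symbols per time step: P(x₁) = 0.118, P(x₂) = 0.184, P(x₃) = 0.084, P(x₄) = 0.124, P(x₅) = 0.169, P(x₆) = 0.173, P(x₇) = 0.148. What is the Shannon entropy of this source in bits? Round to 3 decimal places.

H = −Σ pᵢ log₂ pᵢ.
−0.118·log₂(0.118) = 0.3638
−0.184·log₂(0.184) = 0.4494
−0.084·log₂(0.084) = 0.3002
−0.124·log₂(0.124) = 0.3734
−0.169·log₂(0.169) = 0.4335
−0.173·log₂(0.173) = 0.4379
−0.148·log₂(0.148) = 0.4079
Sum ≈ 2.7661 → 2.766 bits.

2.766 bits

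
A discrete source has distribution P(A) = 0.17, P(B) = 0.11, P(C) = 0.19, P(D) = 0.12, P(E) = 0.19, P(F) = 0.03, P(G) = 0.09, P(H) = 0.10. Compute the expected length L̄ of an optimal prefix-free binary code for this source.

Repeatedly combine the two least-probable nodes; the expected code length is the sum of the merged weights.
merge 3/100 + 9/100 → 3/25
merge 1/10 + 11/100 → 21/100
merge 3/25 + 3/25 → 6/25
merge 17/100 + 19/100 → 9/25
merge 19/100 + 21/100 → 2/5
merge 6/25 + 9/25 → 3/5
merge 2/5 + 3/5 → 1
L = 3/25 + 21/100 + 6/25 + 9/25 + 2/5 + 3/5 + 1 = 293/100 = 2.93 bits/symbol.

2.93 bits/symbol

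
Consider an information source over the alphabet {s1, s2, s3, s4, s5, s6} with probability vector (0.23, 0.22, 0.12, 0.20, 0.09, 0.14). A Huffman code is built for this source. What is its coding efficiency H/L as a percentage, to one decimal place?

Entropy H = −Σ p log₂ p ≈ 2.5095 bits.
Huffman merges: 9/100+3/25→21/100; 7/50+1/5→17/50; 21/100+11/50→43/100; 23/100+17/50→57/100; 43/100+57/100→1. L = 51/20 ≈ 2.5500.
Efficiency = H/L = 2.5095/2.5500 = 98.4%.

98.4%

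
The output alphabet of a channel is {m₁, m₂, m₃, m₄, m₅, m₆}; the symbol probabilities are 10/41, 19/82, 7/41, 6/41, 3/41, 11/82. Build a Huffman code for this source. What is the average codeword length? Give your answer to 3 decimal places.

Repeatedly combine the two least-probable nodes; the expected code length is the sum of the merged weights.
merge 3/41 + 11/82 → 17/82
merge 6/41 + 7/41 → 13/41
merge 17/82 + 19/82 → 18/41
merge 10/41 + 13/41 → 23/41
merge 18/41 + 23/41 → 1
L = 17/82 + 13/41 + 18/41 + 23/41 + 1 = 207/82 ≈ 2.524 bits/symbol.

2.524 bits/symbol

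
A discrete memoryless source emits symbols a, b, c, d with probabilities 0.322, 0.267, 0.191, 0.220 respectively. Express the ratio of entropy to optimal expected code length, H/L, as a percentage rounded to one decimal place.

Entropy H = −Σ p log₂ p ≈ 1.9718 bits.
Huffman merges: 191/1000+11/50→411/1000; 267/1000+161/500→589/1000; 411/1000+589/1000→1. L = 2 ≈ 2.0000.
Efficiency = H/L = 1.9718/2.0000 = 98.6%.

98.6%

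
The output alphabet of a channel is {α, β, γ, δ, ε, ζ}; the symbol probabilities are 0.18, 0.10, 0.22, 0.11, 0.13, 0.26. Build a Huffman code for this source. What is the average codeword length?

Repeatedly combine the two least-probable nodes; the expected code length is the sum of the merged weights.
merge 1/10 + 11/100 → 21/100
merge 13/100 + 9/50 → 31/100
merge 21/100 + 11/50 → 43/100
merge 13/50 + 31/100 → 57/100
merge 43/100 + 57/100 → 1
L = 21/100 + 31/100 + 43/100 + 57/100 + 1 = 63/25 = 2.52 bits/symbol.

2.52 bits/symbol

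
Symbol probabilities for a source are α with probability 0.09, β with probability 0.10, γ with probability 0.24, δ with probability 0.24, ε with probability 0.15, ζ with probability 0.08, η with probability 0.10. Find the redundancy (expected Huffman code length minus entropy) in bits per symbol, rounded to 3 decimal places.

0.023 bits

Entropy H = −Σ p log₂ p ≈ 2.6674 bits.
Huffman merges: 2/25+9/100→17/100; 1/10+1/10→1/5; 3/20+17/100→8/25; 1/5+6/25→11/25; 6/25+8/25→14/25; 11/25+14/25→1. L = 269/100 ≈ 2.6900.
L − H = 2.6900 − 2.6674 = 0.023 bits.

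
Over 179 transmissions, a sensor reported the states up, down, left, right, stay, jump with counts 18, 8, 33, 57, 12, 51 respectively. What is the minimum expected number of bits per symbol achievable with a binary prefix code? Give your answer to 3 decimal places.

2.324 bits/symbol

Probabilities are the counts divided by 179.
Repeatedly combine the two least-probable nodes; the expected code length is the sum of the merged weights.
merge 8/179 + 12/179 → 20/179
merge 18/179 + 20/179 → 38/179
merge 33/179 + 38/179 → 71/179
merge 51/179 + 57/179 → 108/179
merge 71/179 + 108/179 → 1
L = 20/179 + 38/179 + 71/179 + 108/179 + 1 = 416/179 ≈ 2.324 bits/symbol.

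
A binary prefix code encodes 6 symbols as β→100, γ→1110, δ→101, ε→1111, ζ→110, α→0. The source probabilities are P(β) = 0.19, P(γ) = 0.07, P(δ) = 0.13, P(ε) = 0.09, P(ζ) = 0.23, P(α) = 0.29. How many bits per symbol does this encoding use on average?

2.58 bits/symbol

L̄ = Σ pᵢ·ℓᵢ = 0.19·3 + 0.07·4 + 0.13·3 + 0.09·4 + 0.23·3 + 0.29·1 = 2.58 bits/symbol.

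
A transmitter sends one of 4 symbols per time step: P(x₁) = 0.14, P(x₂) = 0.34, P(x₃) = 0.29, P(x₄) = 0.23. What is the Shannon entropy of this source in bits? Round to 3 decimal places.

H = −Σ pᵢ log₂ pᵢ.
−0.14·log₂(0.14) = 0.3971
−0.34·log₂(0.34) = 0.5292
−0.29·log₂(0.29) = 0.5179
−0.23·log₂(0.23) = 0.4877
Sum ≈ 1.9319 → 1.932 bits.

1.932 bits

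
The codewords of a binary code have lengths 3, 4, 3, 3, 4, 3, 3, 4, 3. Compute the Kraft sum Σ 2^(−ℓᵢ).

0.9375

With common denominator 2^4 = 16: Σ 2^(−ℓᵢ) = 2/16 + 1/16 + 2/16 + 2/16 + 1/16 + 2/16 + 2/16 + 1/16 + 2/16 = 15/16 = 0.9375.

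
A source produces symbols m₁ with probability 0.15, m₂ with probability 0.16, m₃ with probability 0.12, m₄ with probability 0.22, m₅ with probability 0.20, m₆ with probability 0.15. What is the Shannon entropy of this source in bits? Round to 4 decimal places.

2.5561 bits

H = −Σ pᵢ log₂ pᵢ.
−0.15·log₂(0.15) = 0.4105
−0.16·log₂(0.16) = 0.4230
−0.12·log₂(0.12) = 0.3671
−0.22·log₂(0.22) = 0.4806
−0.20·log₂(0.20) = 0.4644
−0.15·log₂(0.15) = 0.4105
Sum ≈ 2.5561 → 2.5561 bits.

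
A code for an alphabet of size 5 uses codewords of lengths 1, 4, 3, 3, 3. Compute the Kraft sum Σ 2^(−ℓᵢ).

0.9375

With common denominator 2^4 = 16: Σ 2^(−ℓᵢ) = 8/16 + 1/16 + 2/16 + 2/16 + 2/16 = 15/16 = 0.9375.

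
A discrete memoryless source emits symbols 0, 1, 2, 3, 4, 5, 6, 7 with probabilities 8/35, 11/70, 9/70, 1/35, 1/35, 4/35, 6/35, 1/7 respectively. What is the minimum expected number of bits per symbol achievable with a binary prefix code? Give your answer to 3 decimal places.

2.829 bits/symbol

Repeatedly combine the two least-probable nodes; the expected code length is the sum of the merged weights.
merge 1/35 + 1/35 → 2/35
merge 2/35 + 4/35 → 6/35
merge 9/70 + 1/7 → 19/70
merge 11/70 + 6/35 → 23/70
merge 6/35 + 8/35 → 2/5
merge 19/70 + 23/70 → 3/5
merge 2/5 + 3/5 → 1
L = 2/35 + 6/35 + 19/70 + 23/70 + 2/5 + 3/5 + 1 = 99/35 ≈ 2.829 bits/symbol.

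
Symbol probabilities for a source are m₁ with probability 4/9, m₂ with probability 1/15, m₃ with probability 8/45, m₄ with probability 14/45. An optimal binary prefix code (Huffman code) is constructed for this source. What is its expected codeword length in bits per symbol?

Repeatedly combine the two least-probable nodes; the expected code length is the sum of the merged weights.
merge 1/15 + 8/45 → 11/45
merge 11/45 + 14/45 → 5/9
merge 4/9 + 5/9 → 1
L = 11/45 + 5/9 + 1 = 9/5 = 1.8 bits/symbol.

1.8 bits/symbol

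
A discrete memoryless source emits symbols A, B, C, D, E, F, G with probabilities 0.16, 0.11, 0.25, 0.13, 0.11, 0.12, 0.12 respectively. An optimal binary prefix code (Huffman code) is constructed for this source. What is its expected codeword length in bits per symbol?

2.75 bits/symbol

Repeatedly combine the two least-probable nodes; the expected code length is the sum of the merged weights.
merge 11/100 + 11/100 → 11/50
merge 3/25 + 3/25 → 6/25
merge 13/100 + 4/25 → 29/100
merge 11/50 + 6/25 → 23/50
merge 1/4 + 29/100 → 27/50
merge 23/50 + 27/50 → 1
L = 11/50 + 6/25 + 29/100 + 23/50 + 27/50 + 1 = 11/4 = 2.75 bits/symbol.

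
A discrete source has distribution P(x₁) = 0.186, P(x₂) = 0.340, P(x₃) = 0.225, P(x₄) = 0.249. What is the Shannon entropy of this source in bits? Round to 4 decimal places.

H = −Σ pᵢ log₂ pᵢ.
−0.186·log₂(0.186) = 0.4514
−0.340·log₂(0.340) = 0.5292
−0.225·log₂(0.225) = 0.4842
−0.249·log₂(0.249) = 0.4994
Sum ≈ 1.9642 → 1.9642 bits.

1.9642 bits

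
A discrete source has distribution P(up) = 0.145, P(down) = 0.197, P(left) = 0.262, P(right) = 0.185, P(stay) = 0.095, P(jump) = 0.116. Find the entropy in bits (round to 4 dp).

2.5054 bits

H = −Σ pᵢ log₂ pᵢ.
−0.145·log₂(0.145) = 0.4040
−0.197·log₂(0.197) = 0.4617
−0.262·log₂(0.262) = 0.5063
−0.185·log₂(0.185) = 0.4504
−0.095·log₂(0.095) = 0.3226
−0.116·log₂(0.116) = 0.3605
Sum ≈ 2.5054 → 2.5054 bits.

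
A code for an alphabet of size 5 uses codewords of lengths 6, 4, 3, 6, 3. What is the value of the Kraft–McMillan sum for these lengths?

With common denominator 2^6 = 64: Σ 2^(−ℓᵢ) = 1/64 + 4/64 + 8/64 + 1/64 + 8/64 = 22/64 = 0.34375.

0.34375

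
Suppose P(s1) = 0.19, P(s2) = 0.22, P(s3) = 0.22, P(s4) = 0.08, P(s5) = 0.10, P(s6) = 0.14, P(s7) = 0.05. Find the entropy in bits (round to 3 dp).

2.653 bits

H = −Σ pᵢ log₂ pᵢ.
−0.19·log₂(0.19) = 0.4552
−0.22·log₂(0.22) = 0.4806
−0.22·log₂(0.22) = 0.4806
−0.08·log₂(0.08) = 0.2915
−0.10·log₂(0.10) = 0.3322
−0.14·log₂(0.14) = 0.3971
−0.05·log₂(0.05) = 0.2161
Sum ≈ 2.6533 → 2.653 bits.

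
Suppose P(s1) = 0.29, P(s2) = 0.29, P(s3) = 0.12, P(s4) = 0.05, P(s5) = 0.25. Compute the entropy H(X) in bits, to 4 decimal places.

H = −Σ pᵢ log₂ pᵢ.
−0.29·log₂(0.29) = 0.5179
−0.29·log₂(0.29) = 0.5179
−0.12·log₂(0.12) = 0.3671
−0.05·log₂(0.05) = 0.2161
−0.25·log₂(0.25) = 0.5000
Sum ≈ 2.1190 → 2.1190 bits.

2.1190 bits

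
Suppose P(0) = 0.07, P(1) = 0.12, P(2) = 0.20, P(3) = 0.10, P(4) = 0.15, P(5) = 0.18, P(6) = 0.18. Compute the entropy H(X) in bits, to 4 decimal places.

2.7334 bits

H = −Σ pᵢ log₂ pᵢ.
−0.07·log₂(0.07) = 0.2686
−0.12·log₂(0.12) = 0.3671
−0.20·log₂(0.20) = 0.4644
−0.10·log₂(0.10) = 0.3322
−0.15·log₂(0.15) = 0.4105
−0.18·log₂(0.18) = 0.4453
−0.18·log₂(0.18) = 0.4453
Sum ≈ 2.7334 → 2.7334 bits.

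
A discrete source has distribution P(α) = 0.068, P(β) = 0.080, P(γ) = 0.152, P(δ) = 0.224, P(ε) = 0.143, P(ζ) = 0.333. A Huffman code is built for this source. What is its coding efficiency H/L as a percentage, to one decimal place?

Entropy H = −Σ p log₂ p ≈ 2.3814 bits.
Huffman merges: 17/250+2/25→37/250; 143/1000+37/250→291/1000; 19/125+28/125→47/125; 291/1000+333/1000→78/125; 47/125+78/125→1. L = 2439/1000 ≈ 2.4390.
Efficiency = H/L = 2.3814/2.4390 = 97.6%.

97.6%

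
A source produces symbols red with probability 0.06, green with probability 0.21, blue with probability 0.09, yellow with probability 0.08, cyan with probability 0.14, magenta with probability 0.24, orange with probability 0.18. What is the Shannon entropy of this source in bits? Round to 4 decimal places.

2.6571 bits

H = −Σ pᵢ log₂ pᵢ.
−0.06·log₂(0.06) = 0.2435
−0.21·log₂(0.21) = 0.4728
−0.09·log₂(0.09) = 0.3127
−0.08·log₂(0.08) = 0.2915
−0.14·log₂(0.14) = 0.3971
−0.24·log₂(0.24) = 0.4941
−0.18·log₂(0.18) = 0.4453
Sum ≈ 2.6571 → 2.6571 bits.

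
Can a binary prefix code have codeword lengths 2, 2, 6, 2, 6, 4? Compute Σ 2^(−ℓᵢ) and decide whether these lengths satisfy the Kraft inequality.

0.84375; yes

With common denominator 2^6 = 64: Σ 2^(−ℓᵢ) = 16/64 + 16/64 + 1/64 + 16/64 + 1/64 + 4/64 = 54/64 = 0.84375.
Kraft's inequality requires Σ ≤ 1; here Σ = 0.84375 ≤ 1, so such a prefix code exists.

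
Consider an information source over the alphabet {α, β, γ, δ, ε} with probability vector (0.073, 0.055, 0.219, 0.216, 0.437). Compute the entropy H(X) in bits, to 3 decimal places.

1.985 bits

H = −Σ pᵢ log₂ pᵢ.
−0.073·log₂(0.073) = 0.2756
−0.055·log₂(0.055) = 0.2301
−0.219·log₂(0.219) = 0.4798
−0.216·log₂(0.216) = 0.4776
−0.437·log₂(0.437) = 0.5219
Sum ≈ 1.9851 → 1.985 bits.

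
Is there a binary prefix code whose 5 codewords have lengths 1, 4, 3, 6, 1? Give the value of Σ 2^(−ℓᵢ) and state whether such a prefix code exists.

1.203125; no

With common denominator 2^6 = 64: Σ 2^(−ℓᵢ) = 32/64 + 4/64 + 8/64 + 1/64 + 32/64 = 77/64 = 1.203125.
Kraft's inequality requires Σ ≤ 1; here Σ = 1.203125 > 1, so no such prefix code exists.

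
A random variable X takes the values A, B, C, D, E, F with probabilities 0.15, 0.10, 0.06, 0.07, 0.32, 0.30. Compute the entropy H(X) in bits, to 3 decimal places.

H = −Σ pᵢ log₂ pᵢ.
−0.15·log₂(0.15) = 0.4105
−0.10·log₂(0.10) = 0.3322
−0.06·log₂(0.06) = 0.2435
−0.07·log₂(0.07) = 0.2686
−0.32·log₂(0.32) = 0.5260
−0.30·log₂(0.30) = 0.5211
Sum ≈ 2.3020 → 2.302 bits.

2.302 bits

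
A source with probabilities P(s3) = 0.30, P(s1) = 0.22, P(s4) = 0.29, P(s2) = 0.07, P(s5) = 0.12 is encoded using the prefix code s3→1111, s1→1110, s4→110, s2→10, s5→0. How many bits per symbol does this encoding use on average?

3.21 bits/symbol

L̄ = Σ pᵢ·ℓᵢ = 0.30·4 + 0.22·4 + 0.29·3 + 0.07·2 + 0.12·1 = 3.21 bits/symbol.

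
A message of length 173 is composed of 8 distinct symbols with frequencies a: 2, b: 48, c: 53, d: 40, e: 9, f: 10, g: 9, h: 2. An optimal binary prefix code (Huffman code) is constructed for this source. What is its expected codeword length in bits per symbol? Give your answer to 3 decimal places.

Probabilities are the counts divided by 173.
Repeatedly combine the two least-probable nodes; the expected code length is the sum of the merged weights.
merge 2/173 + 2/173 → 4/173
merge 4/173 + 9/173 → 13/173
merge 9/173 + 10/173 → 19/173
merge 13/173 + 19/173 → 32/173
merge 32/173 + 40/173 → 72/173
merge 48/173 + 53/173 → 101/173
merge 72/173 + 101/173 → 1
L = 4/173 + 13/173 + 19/173 + 32/173 + 72/173 + 101/173 + 1 = 414/173 ≈ 2.393 bits/symbol.

2.393 bits/symbol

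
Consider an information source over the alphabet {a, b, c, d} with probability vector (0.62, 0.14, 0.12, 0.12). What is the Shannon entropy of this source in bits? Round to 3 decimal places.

1.559 bits

H = −Σ pᵢ log₂ pᵢ.
−0.62·log₂(0.62) = 0.4276
−0.14·log₂(0.14) = 0.3971
−0.12·log₂(0.12) = 0.3671
−0.12·log₂(0.12) = 0.3671
Sum ≈ 1.5588 → 1.559 bits.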